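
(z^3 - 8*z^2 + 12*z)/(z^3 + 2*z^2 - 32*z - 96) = z*(z - 2)/(z^2 + 8*z + 16)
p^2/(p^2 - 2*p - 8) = p^2/(p^2 - 2*p - 8)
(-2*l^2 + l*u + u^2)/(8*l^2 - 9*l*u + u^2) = (2*l + u)/(-8*l + u)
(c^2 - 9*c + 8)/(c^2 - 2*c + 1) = (c - 8)/(c - 1)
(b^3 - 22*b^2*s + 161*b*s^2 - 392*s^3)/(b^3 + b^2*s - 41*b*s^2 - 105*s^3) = (b^2 - 15*b*s + 56*s^2)/(b^2 + 8*b*s + 15*s^2)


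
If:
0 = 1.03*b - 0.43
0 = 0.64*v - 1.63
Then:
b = 0.42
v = 2.55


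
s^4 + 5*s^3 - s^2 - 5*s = s*(s - 1)*(s + 1)*(s + 5)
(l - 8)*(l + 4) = l^2 - 4*l - 32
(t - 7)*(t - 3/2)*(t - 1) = t^3 - 19*t^2/2 + 19*t - 21/2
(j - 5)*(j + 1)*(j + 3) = j^3 - j^2 - 17*j - 15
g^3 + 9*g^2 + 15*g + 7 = (g + 1)^2*(g + 7)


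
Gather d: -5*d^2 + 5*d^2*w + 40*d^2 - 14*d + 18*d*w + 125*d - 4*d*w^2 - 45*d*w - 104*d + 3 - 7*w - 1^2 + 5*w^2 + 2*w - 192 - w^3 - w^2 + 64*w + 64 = d^2*(5*w + 35) + d*(-4*w^2 - 27*w + 7) - w^3 + 4*w^2 + 59*w - 126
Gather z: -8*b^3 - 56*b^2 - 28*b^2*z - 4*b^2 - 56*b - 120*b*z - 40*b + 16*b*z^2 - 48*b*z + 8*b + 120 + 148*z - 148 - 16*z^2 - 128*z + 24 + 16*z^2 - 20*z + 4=-8*b^3 - 60*b^2 + 16*b*z^2 - 88*b + z*(-28*b^2 - 168*b)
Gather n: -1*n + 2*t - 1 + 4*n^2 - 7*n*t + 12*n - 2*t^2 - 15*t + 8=4*n^2 + n*(11 - 7*t) - 2*t^2 - 13*t + 7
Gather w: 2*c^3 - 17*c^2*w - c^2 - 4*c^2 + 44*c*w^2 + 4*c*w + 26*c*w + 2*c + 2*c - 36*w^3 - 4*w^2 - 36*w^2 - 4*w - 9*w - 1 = 2*c^3 - 5*c^2 + 4*c - 36*w^3 + w^2*(44*c - 40) + w*(-17*c^2 + 30*c - 13) - 1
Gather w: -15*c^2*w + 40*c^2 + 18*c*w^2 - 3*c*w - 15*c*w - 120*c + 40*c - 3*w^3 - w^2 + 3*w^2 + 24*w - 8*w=40*c^2 - 80*c - 3*w^3 + w^2*(18*c + 2) + w*(-15*c^2 - 18*c + 16)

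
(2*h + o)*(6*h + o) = 12*h^2 + 8*h*o + o^2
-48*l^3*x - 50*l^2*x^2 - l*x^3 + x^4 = x*(-8*l + x)*(l + x)*(6*l + x)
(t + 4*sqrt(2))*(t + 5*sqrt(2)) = t^2 + 9*sqrt(2)*t + 40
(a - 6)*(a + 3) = a^2 - 3*a - 18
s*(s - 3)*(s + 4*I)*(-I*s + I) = -I*s^4 + 4*s^3 + 4*I*s^3 - 16*s^2 - 3*I*s^2 + 12*s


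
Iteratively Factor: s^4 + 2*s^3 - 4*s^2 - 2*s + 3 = (s - 1)*(s^3 + 3*s^2 - s - 3) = (s - 1)*(s + 1)*(s^2 + 2*s - 3) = (s - 1)*(s + 1)*(s + 3)*(s - 1)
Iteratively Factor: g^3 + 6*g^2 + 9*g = (g + 3)*(g^2 + 3*g) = (g + 3)^2*(g)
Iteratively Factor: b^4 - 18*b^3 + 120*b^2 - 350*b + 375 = (b - 5)*(b^3 - 13*b^2 + 55*b - 75) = (b - 5)^2*(b^2 - 8*b + 15) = (b - 5)^3*(b - 3)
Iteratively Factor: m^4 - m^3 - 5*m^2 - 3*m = (m)*(m^3 - m^2 - 5*m - 3) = m*(m + 1)*(m^2 - 2*m - 3) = m*(m + 1)^2*(m - 3)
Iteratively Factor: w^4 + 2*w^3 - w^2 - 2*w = (w + 2)*(w^3 - w) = (w - 1)*(w + 2)*(w^2 + w) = w*(w - 1)*(w + 2)*(w + 1)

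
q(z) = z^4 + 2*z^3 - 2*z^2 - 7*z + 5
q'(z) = 4*z^3 + 6*z^2 - 4*z - 7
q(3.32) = 154.40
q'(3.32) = 192.23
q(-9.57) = 6523.68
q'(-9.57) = -2925.08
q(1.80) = 8.08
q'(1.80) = 28.57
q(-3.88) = 111.86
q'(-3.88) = -134.80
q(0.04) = 4.72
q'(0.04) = -7.15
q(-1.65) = 9.53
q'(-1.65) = -2.03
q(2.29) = 30.00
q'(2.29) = 63.34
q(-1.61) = 9.46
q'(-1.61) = -1.70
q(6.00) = 1619.00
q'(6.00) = 1049.00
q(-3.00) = 35.00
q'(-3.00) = -49.00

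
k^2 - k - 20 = (k - 5)*(k + 4)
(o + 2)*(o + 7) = o^2 + 9*o + 14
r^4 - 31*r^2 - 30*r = r*(r - 6)*(r + 1)*(r + 5)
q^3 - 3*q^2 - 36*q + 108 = (q - 6)*(q - 3)*(q + 6)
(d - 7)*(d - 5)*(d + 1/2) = d^3 - 23*d^2/2 + 29*d + 35/2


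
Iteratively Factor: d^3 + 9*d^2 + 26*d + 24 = (d + 2)*(d^2 + 7*d + 12) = (d + 2)*(d + 3)*(d + 4)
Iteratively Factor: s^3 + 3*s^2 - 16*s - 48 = (s - 4)*(s^2 + 7*s + 12) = (s - 4)*(s + 3)*(s + 4)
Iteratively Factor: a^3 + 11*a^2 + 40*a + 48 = (a + 3)*(a^2 + 8*a + 16) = (a + 3)*(a + 4)*(a + 4)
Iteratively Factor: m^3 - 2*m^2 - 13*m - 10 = (m + 1)*(m^2 - 3*m - 10) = (m - 5)*(m + 1)*(m + 2)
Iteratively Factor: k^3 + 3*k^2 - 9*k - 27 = (k + 3)*(k^2 - 9) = (k + 3)^2*(k - 3)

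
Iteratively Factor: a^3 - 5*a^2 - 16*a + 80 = (a + 4)*(a^2 - 9*a + 20) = (a - 4)*(a + 4)*(a - 5)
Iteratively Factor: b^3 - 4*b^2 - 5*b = (b)*(b^2 - 4*b - 5) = b*(b + 1)*(b - 5)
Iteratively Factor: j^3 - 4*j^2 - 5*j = (j)*(j^2 - 4*j - 5) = j*(j + 1)*(j - 5)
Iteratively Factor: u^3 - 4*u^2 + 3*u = (u - 1)*(u^2 - 3*u) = u*(u - 1)*(u - 3)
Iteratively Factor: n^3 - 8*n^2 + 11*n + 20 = (n - 4)*(n^2 - 4*n - 5) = (n - 5)*(n - 4)*(n + 1)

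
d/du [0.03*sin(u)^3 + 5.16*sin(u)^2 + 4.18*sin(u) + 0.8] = (0.09*sin(u)^2 + 10.32*sin(u) + 4.18)*cos(u)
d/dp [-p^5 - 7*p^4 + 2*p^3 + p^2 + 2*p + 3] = -5*p^4 - 28*p^3 + 6*p^2 + 2*p + 2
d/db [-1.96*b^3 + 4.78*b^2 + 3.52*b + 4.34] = -5.88*b^2 + 9.56*b + 3.52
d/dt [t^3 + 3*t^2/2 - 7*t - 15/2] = 3*t^2 + 3*t - 7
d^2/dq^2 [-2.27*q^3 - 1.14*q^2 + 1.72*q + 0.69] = -13.62*q - 2.28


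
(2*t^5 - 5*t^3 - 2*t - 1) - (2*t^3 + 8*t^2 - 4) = 2*t^5 - 7*t^3 - 8*t^2 - 2*t + 3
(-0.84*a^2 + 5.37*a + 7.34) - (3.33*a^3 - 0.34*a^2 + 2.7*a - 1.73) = -3.33*a^3 - 0.5*a^2 + 2.67*a + 9.07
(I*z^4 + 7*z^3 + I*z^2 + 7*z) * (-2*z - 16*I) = -2*I*z^5 + 2*z^4 - 114*I*z^3 + 2*z^2 - 112*I*z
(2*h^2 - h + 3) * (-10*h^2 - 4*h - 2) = -20*h^4 + 2*h^3 - 30*h^2 - 10*h - 6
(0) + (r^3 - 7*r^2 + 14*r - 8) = r^3 - 7*r^2 + 14*r - 8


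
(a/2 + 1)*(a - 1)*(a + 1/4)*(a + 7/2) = a^4/2 + 19*a^3/8 + 21*a^2/16 - 53*a/16 - 7/8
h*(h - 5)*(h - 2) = h^3 - 7*h^2 + 10*h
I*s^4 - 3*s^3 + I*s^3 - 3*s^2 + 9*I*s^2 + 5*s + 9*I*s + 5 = (s + 1)*(s - I)*(s + 5*I)*(I*s + 1)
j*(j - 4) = j^2 - 4*j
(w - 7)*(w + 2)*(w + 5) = w^3 - 39*w - 70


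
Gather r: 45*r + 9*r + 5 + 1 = 54*r + 6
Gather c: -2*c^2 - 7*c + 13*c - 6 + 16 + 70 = -2*c^2 + 6*c + 80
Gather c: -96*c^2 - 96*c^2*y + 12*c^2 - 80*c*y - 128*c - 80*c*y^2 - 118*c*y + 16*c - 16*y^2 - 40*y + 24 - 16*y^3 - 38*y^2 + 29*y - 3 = c^2*(-96*y - 84) + c*(-80*y^2 - 198*y - 112) - 16*y^3 - 54*y^2 - 11*y + 21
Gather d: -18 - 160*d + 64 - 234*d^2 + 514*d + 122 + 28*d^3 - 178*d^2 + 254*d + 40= 28*d^3 - 412*d^2 + 608*d + 208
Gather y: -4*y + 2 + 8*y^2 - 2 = 8*y^2 - 4*y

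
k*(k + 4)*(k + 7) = k^3 + 11*k^2 + 28*k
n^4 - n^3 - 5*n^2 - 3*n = n*(n - 3)*(n + 1)^2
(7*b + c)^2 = 49*b^2 + 14*b*c + c^2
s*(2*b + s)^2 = 4*b^2*s + 4*b*s^2 + s^3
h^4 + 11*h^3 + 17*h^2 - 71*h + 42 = (h - 1)^2*(h + 6)*(h + 7)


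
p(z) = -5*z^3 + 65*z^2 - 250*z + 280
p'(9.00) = -295.00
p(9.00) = -350.00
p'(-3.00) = -775.00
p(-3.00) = 1750.00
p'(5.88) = -4.22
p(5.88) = 40.85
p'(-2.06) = -581.45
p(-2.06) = 1114.54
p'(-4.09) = -1032.62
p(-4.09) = 2731.92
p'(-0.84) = -369.78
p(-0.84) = 538.83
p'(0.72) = -164.18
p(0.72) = 131.83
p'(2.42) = -23.25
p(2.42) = -15.20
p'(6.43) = -34.27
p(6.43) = 30.68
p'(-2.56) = -681.10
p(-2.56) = 1429.87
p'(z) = -15*z^2 + 130*z - 250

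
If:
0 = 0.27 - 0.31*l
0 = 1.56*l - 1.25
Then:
No Solution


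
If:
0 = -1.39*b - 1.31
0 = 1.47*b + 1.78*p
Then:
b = -0.94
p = 0.78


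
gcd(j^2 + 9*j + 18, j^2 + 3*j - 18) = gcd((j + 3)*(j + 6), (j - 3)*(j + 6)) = j + 6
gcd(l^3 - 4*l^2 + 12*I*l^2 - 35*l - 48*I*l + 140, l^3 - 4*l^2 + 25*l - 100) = l^2 + l*(-4 + 5*I) - 20*I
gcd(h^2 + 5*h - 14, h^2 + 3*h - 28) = h + 7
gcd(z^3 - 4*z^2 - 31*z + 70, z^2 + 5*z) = z + 5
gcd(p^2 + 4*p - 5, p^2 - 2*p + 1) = p - 1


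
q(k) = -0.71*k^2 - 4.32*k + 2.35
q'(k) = -1.42*k - 4.32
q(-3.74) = 8.58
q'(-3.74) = 0.99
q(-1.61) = 7.46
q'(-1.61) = -2.03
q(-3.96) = 8.32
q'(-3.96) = 1.30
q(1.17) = -3.68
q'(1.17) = -5.98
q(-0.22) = 3.27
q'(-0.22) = -4.01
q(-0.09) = 2.73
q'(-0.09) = -4.19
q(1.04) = -2.91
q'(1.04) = -5.80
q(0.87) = -1.95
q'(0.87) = -5.56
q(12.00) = -151.73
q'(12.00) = -21.36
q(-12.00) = -48.05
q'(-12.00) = 12.72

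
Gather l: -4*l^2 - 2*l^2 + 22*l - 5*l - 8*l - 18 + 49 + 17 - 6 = -6*l^2 + 9*l + 42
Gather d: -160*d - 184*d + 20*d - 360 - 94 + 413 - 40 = -324*d - 81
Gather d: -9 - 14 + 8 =-15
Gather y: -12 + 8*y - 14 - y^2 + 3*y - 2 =-y^2 + 11*y - 28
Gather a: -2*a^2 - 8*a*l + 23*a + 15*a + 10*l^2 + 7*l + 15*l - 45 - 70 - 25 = -2*a^2 + a*(38 - 8*l) + 10*l^2 + 22*l - 140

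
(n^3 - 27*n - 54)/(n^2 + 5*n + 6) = (n^2 - 3*n - 18)/(n + 2)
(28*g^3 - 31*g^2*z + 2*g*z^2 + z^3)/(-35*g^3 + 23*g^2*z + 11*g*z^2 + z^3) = (-4*g + z)/(5*g + z)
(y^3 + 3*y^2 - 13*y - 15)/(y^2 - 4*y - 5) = (y^2 + 2*y - 15)/(y - 5)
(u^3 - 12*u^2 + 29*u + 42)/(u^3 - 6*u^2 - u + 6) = (u - 7)/(u - 1)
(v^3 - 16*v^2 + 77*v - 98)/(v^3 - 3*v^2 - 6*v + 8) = (v^3 - 16*v^2 + 77*v - 98)/(v^3 - 3*v^2 - 6*v + 8)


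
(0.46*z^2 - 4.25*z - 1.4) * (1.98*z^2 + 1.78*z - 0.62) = 0.9108*z^4 - 7.5962*z^3 - 10.6222*z^2 + 0.143*z + 0.868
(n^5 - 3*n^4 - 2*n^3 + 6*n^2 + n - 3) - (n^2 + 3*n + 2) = n^5 - 3*n^4 - 2*n^3 + 5*n^2 - 2*n - 5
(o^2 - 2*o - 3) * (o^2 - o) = o^4 - 3*o^3 - o^2 + 3*o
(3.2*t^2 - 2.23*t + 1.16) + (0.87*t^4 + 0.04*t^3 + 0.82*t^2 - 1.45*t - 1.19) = 0.87*t^4 + 0.04*t^3 + 4.02*t^2 - 3.68*t - 0.03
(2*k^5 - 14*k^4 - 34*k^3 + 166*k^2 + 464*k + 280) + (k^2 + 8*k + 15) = 2*k^5 - 14*k^4 - 34*k^3 + 167*k^2 + 472*k + 295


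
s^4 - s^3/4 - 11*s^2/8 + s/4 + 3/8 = (s - 1)*(s - 3/4)*(s + 1/2)*(s + 1)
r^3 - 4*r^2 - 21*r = r*(r - 7)*(r + 3)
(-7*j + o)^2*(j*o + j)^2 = 49*j^4*o^2 + 98*j^4*o + 49*j^4 - 14*j^3*o^3 - 28*j^3*o^2 - 14*j^3*o + j^2*o^4 + 2*j^2*o^3 + j^2*o^2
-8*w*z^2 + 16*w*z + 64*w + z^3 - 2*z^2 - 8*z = (-8*w + z)*(z - 4)*(z + 2)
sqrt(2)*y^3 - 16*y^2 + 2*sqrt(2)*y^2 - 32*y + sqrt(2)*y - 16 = (y + 1)*(y - 8*sqrt(2))*(sqrt(2)*y + sqrt(2))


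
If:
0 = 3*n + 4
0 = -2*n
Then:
No Solution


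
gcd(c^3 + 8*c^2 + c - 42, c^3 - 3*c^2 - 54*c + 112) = c^2 + 5*c - 14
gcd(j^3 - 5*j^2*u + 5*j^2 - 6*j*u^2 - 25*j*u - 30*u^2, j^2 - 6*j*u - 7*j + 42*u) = -j + 6*u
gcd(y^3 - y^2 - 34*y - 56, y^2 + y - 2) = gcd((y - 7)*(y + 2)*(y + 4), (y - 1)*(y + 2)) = y + 2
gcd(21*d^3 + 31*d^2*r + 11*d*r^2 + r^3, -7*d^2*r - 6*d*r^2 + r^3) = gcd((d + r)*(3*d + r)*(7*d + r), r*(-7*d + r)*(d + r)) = d + r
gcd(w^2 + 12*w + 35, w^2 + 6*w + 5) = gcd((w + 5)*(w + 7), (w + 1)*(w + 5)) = w + 5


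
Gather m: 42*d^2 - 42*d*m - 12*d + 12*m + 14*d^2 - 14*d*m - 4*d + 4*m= 56*d^2 - 16*d + m*(16 - 56*d)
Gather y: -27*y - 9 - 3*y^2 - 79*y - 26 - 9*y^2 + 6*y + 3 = -12*y^2 - 100*y - 32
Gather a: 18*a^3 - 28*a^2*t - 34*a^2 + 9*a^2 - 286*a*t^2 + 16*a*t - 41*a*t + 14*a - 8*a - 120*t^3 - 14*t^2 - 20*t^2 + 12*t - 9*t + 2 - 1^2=18*a^3 + a^2*(-28*t - 25) + a*(-286*t^2 - 25*t + 6) - 120*t^3 - 34*t^2 + 3*t + 1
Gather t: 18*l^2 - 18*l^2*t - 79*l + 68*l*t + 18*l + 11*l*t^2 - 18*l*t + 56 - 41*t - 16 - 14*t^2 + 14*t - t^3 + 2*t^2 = 18*l^2 - 61*l - t^3 + t^2*(11*l - 12) + t*(-18*l^2 + 50*l - 27) + 40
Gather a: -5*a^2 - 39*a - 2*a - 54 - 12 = -5*a^2 - 41*a - 66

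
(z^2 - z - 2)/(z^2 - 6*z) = (z^2 - z - 2)/(z*(z - 6))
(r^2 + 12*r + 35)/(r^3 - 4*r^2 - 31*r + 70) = (r + 7)/(r^2 - 9*r + 14)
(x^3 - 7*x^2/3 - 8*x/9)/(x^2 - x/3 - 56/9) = x*(3*x + 1)/(3*x + 7)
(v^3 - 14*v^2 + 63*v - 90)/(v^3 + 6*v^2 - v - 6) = (v^3 - 14*v^2 + 63*v - 90)/(v^3 + 6*v^2 - v - 6)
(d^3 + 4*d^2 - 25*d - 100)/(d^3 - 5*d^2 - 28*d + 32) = (d^2 - 25)/(d^2 - 9*d + 8)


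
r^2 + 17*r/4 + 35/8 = (r + 7/4)*(r + 5/2)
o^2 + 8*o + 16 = (o + 4)^2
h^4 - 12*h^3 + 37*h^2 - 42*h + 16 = (h - 8)*(h - 2)*(h - 1)^2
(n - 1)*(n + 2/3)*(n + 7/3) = n^3 + 2*n^2 - 13*n/9 - 14/9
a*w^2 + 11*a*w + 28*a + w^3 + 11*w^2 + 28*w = (a + w)*(w + 4)*(w + 7)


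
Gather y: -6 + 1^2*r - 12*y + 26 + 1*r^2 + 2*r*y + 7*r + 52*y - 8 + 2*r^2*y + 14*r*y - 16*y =r^2 + 8*r + y*(2*r^2 + 16*r + 24) + 12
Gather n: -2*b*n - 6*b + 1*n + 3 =-6*b + n*(1 - 2*b) + 3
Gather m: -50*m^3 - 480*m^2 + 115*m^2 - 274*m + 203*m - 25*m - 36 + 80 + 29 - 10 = -50*m^3 - 365*m^2 - 96*m + 63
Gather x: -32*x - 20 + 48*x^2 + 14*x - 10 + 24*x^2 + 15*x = 72*x^2 - 3*x - 30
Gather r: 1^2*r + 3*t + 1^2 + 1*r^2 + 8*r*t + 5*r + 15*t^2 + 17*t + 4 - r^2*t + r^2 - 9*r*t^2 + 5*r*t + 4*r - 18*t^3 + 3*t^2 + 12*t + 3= r^2*(2 - t) + r*(-9*t^2 + 13*t + 10) - 18*t^3 + 18*t^2 + 32*t + 8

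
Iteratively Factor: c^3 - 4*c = (c - 2)*(c^2 + 2*c) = (c - 2)*(c + 2)*(c)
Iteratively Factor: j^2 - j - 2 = (j + 1)*(j - 2)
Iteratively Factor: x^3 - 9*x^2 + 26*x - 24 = (x - 3)*(x^2 - 6*x + 8) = (x - 4)*(x - 3)*(x - 2)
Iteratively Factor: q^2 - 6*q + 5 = (q - 5)*(q - 1)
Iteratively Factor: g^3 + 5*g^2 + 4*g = (g + 1)*(g^2 + 4*g) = (g + 1)*(g + 4)*(g)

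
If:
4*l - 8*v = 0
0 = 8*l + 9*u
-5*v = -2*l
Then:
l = 0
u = 0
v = 0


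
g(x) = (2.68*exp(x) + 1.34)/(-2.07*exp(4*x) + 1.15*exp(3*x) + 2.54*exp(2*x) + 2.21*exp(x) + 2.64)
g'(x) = (2.68*exp(x) + 1.34)*(8.28*exp(4*x) - 3.45*exp(3*x) - 5.08*exp(2*x) - 2.21*exp(x))/(-2.07*exp(4*x) + 1.15*exp(3*x) + 2.54*exp(2*x) + 2.21*exp(x) + 2.64)^2 + 2.68*exp(x)/(-2.07*exp(4*x) + 1.15*exp(3*x) + 2.54*exp(2*x) + 2.21*exp(x) + 2.64) = (16.6428*exp(4*x) + 4.9312*exp(3*x) - 11.4302*exp(2*x) - 6.8072*exp(x) + 4.1138)*exp(x)/(4.2849*exp(8*x) - 4.761*exp(7*x) - 9.1931*exp(6*x) - 3.3074*exp(5*x) + 0.605*exp(4*x) + 17.2988*exp(3*x) + 18.2953*exp(2*x) + 11.6688*exp(x) + 6.9696)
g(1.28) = -0.04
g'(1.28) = 0.16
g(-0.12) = 0.61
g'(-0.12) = 0.07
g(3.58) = -0.00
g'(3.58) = 0.00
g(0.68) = -1.17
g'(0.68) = 14.48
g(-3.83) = 0.52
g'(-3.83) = 0.01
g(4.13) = -0.00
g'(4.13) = 0.00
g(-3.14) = 0.53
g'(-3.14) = 0.02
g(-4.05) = 0.52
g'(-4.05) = 0.01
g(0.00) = 0.62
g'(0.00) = 0.18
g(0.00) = 0.62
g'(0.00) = 0.18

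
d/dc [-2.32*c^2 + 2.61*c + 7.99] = 2.61 - 4.64*c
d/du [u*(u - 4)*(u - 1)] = 3*u^2 - 10*u + 4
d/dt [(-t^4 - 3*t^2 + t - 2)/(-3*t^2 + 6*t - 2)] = (6*t^5 - 18*t^4 + 8*t^3 - 15*t^2 + 10)/(9*t^4 - 36*t^3 + 48*t^2 - 24*t + 4)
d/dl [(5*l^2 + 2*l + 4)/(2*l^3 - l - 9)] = (2*(-5*l - 1)*(-2*l^3 + l + 9) - (6*l^2 - 1)*(5*l^2 + 2*l + 4))/(-2*l^3 + l + 9)^2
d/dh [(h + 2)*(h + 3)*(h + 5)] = 3*h^2 + 20*h + 31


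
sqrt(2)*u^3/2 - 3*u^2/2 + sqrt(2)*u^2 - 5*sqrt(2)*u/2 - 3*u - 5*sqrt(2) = (u + 2)*(u - 5*sqrt(2)/2)*(sqrt(2)*u/2 + 1)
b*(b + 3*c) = b^2 + 3*b*c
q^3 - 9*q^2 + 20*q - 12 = (q - 6)*(q - 2)*(q - 1)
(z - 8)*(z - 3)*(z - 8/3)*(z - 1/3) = z^4 - 14*z^3 + 521*z^2/9 - 736*z/9 + 64/3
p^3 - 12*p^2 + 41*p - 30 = (p - 6)*(p - 5)*(p - 1)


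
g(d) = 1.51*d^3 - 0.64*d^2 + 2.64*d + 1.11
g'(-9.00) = 381.09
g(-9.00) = -1175.28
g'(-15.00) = 1041.09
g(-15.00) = -5278.74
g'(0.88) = 5.02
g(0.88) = 3.97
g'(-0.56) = 4.78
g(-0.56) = -0.83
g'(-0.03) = 2.68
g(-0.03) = 1.03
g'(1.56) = 11.67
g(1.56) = 9.40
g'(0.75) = 4.23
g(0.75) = 3.37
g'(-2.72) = 39.64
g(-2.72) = -41.19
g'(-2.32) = 29.99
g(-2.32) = -27.32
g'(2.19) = 21.56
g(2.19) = 19.68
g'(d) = 4.53*d^2 - 1.28*d + 2.64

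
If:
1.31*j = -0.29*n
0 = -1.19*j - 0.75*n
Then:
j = 0.00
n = 0.00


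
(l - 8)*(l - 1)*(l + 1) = l^3 - 8*l^2 - l + 8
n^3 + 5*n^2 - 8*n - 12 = (n - 2)*(n + 1)*(n + 6)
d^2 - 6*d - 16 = (d - 8)*(d + 2)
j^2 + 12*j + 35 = (j + 5)*(j + 7)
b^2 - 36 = (b - 6)*(b + 6)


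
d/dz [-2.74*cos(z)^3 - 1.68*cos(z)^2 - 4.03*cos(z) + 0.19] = (8.22*cos(z)^2 + 3.36*cos(z) + 4.03)*sin(z)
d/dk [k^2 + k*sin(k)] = k*cos(k) + 2*k + sin(k)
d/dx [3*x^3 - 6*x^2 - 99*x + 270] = 9*x^2 - 12*x - 99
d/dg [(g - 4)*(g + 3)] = 2*g - 1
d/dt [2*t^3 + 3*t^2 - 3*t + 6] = 6*t^2 + 6*t - 3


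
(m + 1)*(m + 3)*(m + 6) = m^3 + 10*m^2 + 27*m + 18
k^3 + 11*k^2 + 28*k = k*(k + 4)*(k + 7)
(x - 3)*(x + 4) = x^2 + x - 12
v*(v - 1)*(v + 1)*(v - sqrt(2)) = v^4 - sqrt(2)*v^3 - v^2 + sqrt(2)*v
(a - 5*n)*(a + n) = a^2 - 4*a*n - 5*n^2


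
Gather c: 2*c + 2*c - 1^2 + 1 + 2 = 4*c + 2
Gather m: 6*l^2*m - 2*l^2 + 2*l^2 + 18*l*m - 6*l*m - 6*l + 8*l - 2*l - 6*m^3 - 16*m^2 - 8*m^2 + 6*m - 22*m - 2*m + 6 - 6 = -6*m^3 - 24*m^2 + m*(6*l^2 + 12*l - 18)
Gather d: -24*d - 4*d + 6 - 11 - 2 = -28*d - 7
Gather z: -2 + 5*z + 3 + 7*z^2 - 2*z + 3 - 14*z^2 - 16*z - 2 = -7*z^2 - 13*z + 2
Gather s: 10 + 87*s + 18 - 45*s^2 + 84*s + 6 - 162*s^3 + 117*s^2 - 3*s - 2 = -162*s^3 + 72*s^2 + 168*s + 32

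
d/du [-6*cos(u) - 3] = 6*sin(u)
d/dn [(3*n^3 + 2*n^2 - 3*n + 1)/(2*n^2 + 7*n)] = (6*n^4 + 42*n^3 + 20*n^2 - 4*n - 7)/(n^2*(4*n^2 + 28*n + 49))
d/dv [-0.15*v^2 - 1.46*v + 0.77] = -0.3*v - 1.46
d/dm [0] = 0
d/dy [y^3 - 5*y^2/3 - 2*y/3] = 3*y^2 - 10*y/3 - 2/3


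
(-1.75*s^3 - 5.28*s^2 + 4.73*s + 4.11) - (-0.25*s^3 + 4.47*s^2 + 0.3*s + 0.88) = -1.5*s^3 - 9.75*s^2 + 4.43*s + 3.23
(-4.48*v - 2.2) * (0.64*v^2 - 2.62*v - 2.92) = -2.8672*v^3 + 10.3296*v^2 + 18.8456*v + 6.424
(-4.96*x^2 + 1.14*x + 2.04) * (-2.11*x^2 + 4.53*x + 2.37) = 10.4656*x^4 - 24.8742*x^3 - 10.8954*x^2 + 11.943*x + 4.8348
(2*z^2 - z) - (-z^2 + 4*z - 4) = 3*z^2 - 5*z + 4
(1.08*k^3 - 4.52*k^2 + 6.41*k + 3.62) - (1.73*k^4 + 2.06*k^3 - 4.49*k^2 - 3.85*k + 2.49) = -1.73*k^4 - 0.98*k^3 - 0.0299999999999994*k^2 + 10.26*k + 1.13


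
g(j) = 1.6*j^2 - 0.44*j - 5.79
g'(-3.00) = -10.04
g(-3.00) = 9.93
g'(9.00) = 28.36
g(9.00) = 119.85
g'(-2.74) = -9.21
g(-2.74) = 7.43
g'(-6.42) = -20.98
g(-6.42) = 62.98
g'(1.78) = 5.26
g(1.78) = -1.50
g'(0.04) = -0.31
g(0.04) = -5.81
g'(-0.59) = -2.33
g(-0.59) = -4.97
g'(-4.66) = -15.35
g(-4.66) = 31.01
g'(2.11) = 6.31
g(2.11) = 0.40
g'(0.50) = 1.16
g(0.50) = -5.61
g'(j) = 3.2*j - 0.44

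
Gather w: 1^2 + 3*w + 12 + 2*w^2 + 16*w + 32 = 2*w^2 + 19*w + 45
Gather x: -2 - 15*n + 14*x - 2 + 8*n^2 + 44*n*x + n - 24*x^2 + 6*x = 8*n^2 - 14*n - 24*x^2 + x*(44*n + 20) - 4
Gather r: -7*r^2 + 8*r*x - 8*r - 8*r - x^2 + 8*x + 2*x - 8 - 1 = -7*r^2 + r*(8*x - 16) - x^2 + 10*x - 9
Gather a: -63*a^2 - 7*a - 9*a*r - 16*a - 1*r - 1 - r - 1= -63*a^2 + a*(-9*r - 23) - 2*r - 2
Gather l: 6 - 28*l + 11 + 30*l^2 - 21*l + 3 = 30*l^2 - 49*l + 20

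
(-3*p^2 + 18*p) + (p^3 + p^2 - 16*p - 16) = p^3 - 2*p^2 + 2*p - 16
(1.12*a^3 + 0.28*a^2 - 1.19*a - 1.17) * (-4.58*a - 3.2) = -5.1296*a^4 - 4.8664*a^3 + 4.5542*a^2 + 9.1666*a + 3.744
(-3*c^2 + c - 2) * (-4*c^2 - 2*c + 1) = 12*c^4 + 2*c^3 + 3*c^2 + 5*c - 2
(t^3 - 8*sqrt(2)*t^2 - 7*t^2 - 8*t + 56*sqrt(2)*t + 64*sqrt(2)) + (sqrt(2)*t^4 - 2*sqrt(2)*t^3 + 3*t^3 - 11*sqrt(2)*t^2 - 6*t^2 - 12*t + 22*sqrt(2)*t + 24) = sqrt(2)*t^4 - 2*sqrt(2)*t^3 + 4*t^3 - 19*sqrt(2)*t^2 - 13*t^2 - 20*t + 78*sqrt(2)*t + 24 + 64*sqrt(2)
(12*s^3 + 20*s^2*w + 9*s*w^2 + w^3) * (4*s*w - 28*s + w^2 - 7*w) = 48*s^4*w - 336*s^4 + 92*s^3*w^2 - 644*s^3*w + 56*s^2*w^3 - 392*s^2*w^2 + 13*s*w^4 - 91*s*w^3 + w^5 - 7*w^4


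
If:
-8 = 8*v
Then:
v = -1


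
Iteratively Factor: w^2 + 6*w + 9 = (w + 3)*(w + 3)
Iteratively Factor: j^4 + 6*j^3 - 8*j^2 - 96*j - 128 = (j - 4)*(j^3 + 10*j^2 + 32*j + 32) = (j - 4)*(j + 4)*(j^2 + 6*j + 8) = (j - 4)*(j + 4)^2*(j + 2)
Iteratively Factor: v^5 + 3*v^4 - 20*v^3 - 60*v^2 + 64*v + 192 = (v + 2)*(v^4 + v^3 - 22*v^2 - 16*v + 96) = (v + 2)*(v + 3)*(v^3 - 2*v^2 - 16*v + 32) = (v - 2)*(v + 2)*(v + 3)*(v^2 - 16) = (v - 4)*(v - 2)*(v + 2)*(v + 3)*(v + 4)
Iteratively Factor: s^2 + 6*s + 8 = (s + 2)*(s + 4)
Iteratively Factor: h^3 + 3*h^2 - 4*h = (h)*(h^2 + 3*h - 4) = h*(h - 1)*(h + 4)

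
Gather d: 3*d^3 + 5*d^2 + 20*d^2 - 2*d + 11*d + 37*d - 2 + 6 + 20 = 3*d^3 + 25*d^2 + 46*d + 24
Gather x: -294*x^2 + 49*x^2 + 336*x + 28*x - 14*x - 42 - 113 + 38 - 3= -245*x^2 + 350*x - 120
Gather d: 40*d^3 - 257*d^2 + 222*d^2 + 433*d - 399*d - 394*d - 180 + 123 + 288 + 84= 40*d^3 - 35*d^2 - 360*d + 315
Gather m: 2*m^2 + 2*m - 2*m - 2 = 2*m^2 - 2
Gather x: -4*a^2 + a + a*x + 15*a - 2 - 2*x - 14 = -4*a^2 + 16*a + x*(a - 2) - 16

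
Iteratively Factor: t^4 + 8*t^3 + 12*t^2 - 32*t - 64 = (t + 4)*(t^3 + 4*t^2 - 4*t - 16) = (t - 2)*(t + 4)*(t^2 + 6*t + 8) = (t - 2)*(t + 4)^2*(t + 2)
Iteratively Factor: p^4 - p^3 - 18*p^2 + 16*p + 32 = (p + 4)*(p^3 - 5*p^2 + 2*p + 8) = (p - 4)*(p + 4)*(p^2 - p - 2) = (p - 4)*(p + 1)*(p + 4)*(p - 2)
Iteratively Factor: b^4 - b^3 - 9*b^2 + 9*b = (b + 3)*(b^3 - 4*b^2 + 3*b) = b*(b + 3)*(b^2 - 4*b + 3) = b*(b - 1)*(b + 3)*(b - 3)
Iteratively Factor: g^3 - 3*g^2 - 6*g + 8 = (g - 4)*(g^2 + g - 2) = (g - 4)*(g + 2)*(g - 1)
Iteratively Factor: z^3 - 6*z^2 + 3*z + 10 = (z + 1)*(z^2 - 7*z + 10) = (z - 2)*(z + 1)*(z - 5)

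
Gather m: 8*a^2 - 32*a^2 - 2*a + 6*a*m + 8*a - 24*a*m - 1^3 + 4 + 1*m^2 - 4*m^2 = -24*a^2 - 18*a*m + 6*a - 3*m^2 + 3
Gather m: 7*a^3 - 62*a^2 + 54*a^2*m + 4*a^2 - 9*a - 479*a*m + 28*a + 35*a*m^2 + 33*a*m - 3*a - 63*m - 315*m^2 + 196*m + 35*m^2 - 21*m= 7*a^3 - 58*a^2 + 16*a + m^2*(35*a - 280) + m*(54*a^2 - 446*a + 112)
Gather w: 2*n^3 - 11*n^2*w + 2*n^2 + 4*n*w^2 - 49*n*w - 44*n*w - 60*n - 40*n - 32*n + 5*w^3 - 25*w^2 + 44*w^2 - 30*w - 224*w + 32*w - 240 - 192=2*n^3 + 2*n^2 - 132*n + 5*w^3 + w^2*(4*n + 19) + w*(-11*n^2 - 93*n - 222) - 432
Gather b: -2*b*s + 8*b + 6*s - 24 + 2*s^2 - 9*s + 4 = b*(8 - 2*s) + 2*s^2 - 3*s - 20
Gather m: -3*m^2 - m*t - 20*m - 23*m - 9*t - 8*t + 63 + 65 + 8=-3*m^2 + m*(-t - 43) - 17*t + 136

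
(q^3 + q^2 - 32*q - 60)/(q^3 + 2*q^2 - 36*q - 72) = (q + 5)/(q + 6)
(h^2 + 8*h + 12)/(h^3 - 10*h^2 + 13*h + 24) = (h^2 + 8*h + 12)/(h^3 - 10*h^2 + 13*h + 24)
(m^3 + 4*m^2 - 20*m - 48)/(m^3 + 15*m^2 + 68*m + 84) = (m - 4)/(m + 7)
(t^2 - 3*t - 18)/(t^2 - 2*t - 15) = (t - 6)/(t - 5)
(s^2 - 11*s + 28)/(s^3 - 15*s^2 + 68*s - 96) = (s - 7)/(s^2 - 11*s + 24)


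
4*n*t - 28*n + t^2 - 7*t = (4*n + t)*(t - 7)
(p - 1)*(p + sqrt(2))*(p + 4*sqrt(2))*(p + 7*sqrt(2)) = p^4 - p^3 + 12*sqrt(2)*p^3 - 12*sqrt(2)*p^2 + 78*p^2 - 78*p + 56*sqrt(2)*p - 56*sqrt(2)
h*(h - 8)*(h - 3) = h^3 - 11*h^2 + 24*h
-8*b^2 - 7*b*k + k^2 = (-8*b + k)*(b + k)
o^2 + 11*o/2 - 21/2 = (o - 3/2)*(o + 7)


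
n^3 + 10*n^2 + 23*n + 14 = (n + 1)*(n + 2)*(n + 7)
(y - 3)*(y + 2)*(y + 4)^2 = y^4 + 7*y^3 + 2*y^2 - 64*y - 96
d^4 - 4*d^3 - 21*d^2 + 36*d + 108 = (d - 6)*(d - 3)*(d + 2)*(d + 3)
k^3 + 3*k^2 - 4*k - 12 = (k - 2)*(k + 2)*(k + 3)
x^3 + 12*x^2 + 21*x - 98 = (x - 2)*(x + 7)^2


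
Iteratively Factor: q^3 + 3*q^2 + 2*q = (q + 2)*(q^2 + q) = q*(q + 2)*(q + 1)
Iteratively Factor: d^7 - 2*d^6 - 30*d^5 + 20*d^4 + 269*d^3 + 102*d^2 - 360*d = (d + 3)*(d^6 - 5*d^5 - 15*d^4 + 65*d^3 + 74*d^2 - 120*d) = (d + 2)*(d + 3)*(d^5 - 7*d^4 - d^3 + 67*d^2 - 60*d) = (d - 4)*(d + 2)*(d + 3)*(d^4 - 3*d^3 - 13*d^2 + 15*d) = (d - 5)*(d - 4)*(d + 2)*(d + 3)*(d^3 + 2*d^2 - 3*d) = (d - 5)*(d - 4)*(d + 2)*(d + 3)^2*(d^2 - d) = (d - 5)*(d - 4)*(d - 1)*(d + 2)*(d + 3)^2*(d)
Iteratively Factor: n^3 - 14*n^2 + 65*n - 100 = (n - 4)*(n^2 - 10*n + 25) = (n - 5)*(n - 4)*(n - 5)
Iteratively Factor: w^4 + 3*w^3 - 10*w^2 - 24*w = (w - 3)*(w^3 + 6*w^2 + 8*w) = (w - 3)*(w + 4)*(w^2 + 2*w) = w*(w - 3)*(w + 4)*(w + 2)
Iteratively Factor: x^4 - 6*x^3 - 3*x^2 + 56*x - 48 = (x - 1)*(x^3 - 5*x^2 - 8*x + 48) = (x - 4)*(x - 1)*(x^2 - x - 12) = (x - 4)^2*(x - 1)*(x + 3)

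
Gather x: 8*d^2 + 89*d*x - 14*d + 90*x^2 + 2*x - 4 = 8*d^2 - 14*d + 90*x^2 + x*(89*d + 2) - 4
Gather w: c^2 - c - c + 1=c^2 - 2*c + 1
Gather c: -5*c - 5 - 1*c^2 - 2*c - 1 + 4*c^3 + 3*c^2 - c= 4*c^3 + 2*c^2 - 8*c - 6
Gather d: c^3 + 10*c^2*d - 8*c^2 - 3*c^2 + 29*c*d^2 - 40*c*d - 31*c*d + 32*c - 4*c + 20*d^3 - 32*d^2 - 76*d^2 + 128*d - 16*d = c^3 - 11*c^2 + 28*c + 20*d^3 + d^2*(29*c - 108) + d*(10*c^2 - 71*c + 112)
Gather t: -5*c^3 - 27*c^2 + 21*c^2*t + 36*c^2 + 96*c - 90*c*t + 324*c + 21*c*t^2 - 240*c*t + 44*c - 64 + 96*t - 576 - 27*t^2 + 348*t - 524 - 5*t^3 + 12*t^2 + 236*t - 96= -5*c^3 + 9*c^2 + 464*c - 5*t^3 + t^2*(21*c - 15) + t*(21*c^2 - 330*c + 680) - 1260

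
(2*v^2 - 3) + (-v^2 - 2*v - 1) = v^2 - 2*v - 4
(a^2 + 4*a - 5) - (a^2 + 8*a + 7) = -4*a - 12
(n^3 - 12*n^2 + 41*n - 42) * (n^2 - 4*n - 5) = n^5 - 16*n^4 + 84*n^3 - 146*n^2 - 37*n + 210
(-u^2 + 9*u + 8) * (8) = -8*u^2 + 72*u + 64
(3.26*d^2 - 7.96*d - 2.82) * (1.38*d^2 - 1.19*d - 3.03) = 4.4988*d^4 - 14.8642*d^3 - 4.297*d^2 + 27.4746*d + 8.5446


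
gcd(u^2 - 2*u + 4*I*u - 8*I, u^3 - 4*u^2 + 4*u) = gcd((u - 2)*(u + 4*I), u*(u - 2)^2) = u - 2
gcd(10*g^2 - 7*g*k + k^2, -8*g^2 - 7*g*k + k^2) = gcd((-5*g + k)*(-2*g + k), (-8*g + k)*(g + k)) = 1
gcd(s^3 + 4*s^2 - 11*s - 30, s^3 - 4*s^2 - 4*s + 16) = s + 2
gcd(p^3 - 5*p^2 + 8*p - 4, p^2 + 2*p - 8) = p - 2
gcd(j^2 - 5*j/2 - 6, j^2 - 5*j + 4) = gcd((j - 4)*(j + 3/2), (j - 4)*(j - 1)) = j - 4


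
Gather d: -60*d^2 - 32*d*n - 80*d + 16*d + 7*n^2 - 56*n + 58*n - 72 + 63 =-60*d^2 + d*(-32*n - 64) + 7*n^2 + 2*n - 9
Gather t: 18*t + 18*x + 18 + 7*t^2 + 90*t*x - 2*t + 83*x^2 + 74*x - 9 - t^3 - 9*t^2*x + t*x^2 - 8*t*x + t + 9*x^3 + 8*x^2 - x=-t^3 + t^2*(7 - 9*x) + t*(x^2 + 82*x + 17) + 9*x^3 + 91*x^2 + 91*x + 9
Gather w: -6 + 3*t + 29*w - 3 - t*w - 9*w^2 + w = 3*t - 9*w^2 + w*(30 - t) - 9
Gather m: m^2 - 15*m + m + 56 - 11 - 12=m^2 - 14*m + 33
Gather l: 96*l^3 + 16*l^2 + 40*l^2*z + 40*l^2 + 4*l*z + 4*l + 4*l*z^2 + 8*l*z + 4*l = 96*l^3 + l^2*(40*z + 56) + l*(4*z^2 + 12*z + 8)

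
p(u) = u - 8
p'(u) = 1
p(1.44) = -6.56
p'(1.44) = 1.00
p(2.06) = -5.94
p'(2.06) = 1.00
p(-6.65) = -14.65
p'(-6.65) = 1.00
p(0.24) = -7.76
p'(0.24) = 1.00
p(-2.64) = -10.64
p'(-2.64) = 1.00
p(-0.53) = -8.53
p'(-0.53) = 1.00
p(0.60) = -7.40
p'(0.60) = 1.00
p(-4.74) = -12.74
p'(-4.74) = 1.00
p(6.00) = -2.00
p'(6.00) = 1.00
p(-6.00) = -14.00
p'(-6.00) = 1.00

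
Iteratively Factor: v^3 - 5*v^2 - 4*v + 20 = (v + 2)*(v^2 - 7*v + 10) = (v - 5)*(v + 2)*(v - 2)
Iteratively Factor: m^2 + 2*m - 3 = (m + 3)*(m - 1)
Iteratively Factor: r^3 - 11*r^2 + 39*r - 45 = (r - 3)*(r^2 - 8*r + 15) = (r - 3)^2*(r - 5)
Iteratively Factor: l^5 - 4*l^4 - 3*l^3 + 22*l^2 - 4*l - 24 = (l - 2)*(l^4 - 2*l^3 - 7*l^2 + 8*l + 12) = (l - 3)*(l - 2)*(l^3 + l^2 - 4*l - 4) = (l - 3)*(l - 2)^2*(l^2 + 3*l + 2) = (l - 3)*(l - 2)^2*(l + 2)*(l + 1)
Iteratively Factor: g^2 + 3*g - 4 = (g - 1)*(g + 4)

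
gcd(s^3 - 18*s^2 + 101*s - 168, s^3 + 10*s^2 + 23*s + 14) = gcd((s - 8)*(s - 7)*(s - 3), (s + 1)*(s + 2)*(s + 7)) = 1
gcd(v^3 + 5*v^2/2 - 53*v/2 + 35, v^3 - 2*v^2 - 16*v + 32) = v - 2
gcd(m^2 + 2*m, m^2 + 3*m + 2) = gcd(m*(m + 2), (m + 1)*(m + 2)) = m + 2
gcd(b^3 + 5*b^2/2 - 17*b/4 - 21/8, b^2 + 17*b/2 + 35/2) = b + 7/2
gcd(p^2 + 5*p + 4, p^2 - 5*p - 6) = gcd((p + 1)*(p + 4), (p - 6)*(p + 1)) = p + 1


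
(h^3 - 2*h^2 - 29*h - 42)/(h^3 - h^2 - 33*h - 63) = (h + 2)/(h + 3)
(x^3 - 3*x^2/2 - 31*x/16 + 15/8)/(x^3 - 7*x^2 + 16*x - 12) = (x^2 + x/2 - 15/16)/(x^2 - 5*x + 6)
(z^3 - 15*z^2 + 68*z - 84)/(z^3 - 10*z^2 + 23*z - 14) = (z - 6)/(z - 1)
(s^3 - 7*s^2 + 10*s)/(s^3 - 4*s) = (s - 5)/(s + 2)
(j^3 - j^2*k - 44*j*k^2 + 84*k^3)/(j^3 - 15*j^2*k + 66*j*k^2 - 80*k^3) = (j^2 + j*k - 42*k^2)/(j^2 - 13*j*k + 40*k^2)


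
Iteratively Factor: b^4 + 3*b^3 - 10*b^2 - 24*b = (b - 3)*(b^3 + 6*b^2 + 8*b) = (b - 3)*(b + 2)*(b^2 + 4*b) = (b - 3)*(b + 2)*(b + 4)*(b)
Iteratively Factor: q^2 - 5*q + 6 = (q - 2)*(q - 3)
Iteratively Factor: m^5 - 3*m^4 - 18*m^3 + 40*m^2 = (m - 5)*(m^4 + 2*m^3 - 8*m^2) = (m - 5)*(m + 4)*(m^3 - 2*m^2) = m*(m - 5)*(m + 4)*(m^2 - 2*m) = m^2*(m - 5)*(m + 4)*(m - 2)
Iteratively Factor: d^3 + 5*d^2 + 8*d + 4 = (d + 1)*(d^2 + 4*d + 4) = (d + 1)*(d + 2)*(d + 2)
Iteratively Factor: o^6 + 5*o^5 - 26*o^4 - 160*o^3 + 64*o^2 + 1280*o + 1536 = (o - 4)*(o^5 + 9*o^4 + 10*o^3 - 120*o^2 - 416*o - 384) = (o - 4)^2*(o^4 + 13*o^3 + 62*o^2 + 128*o + 96) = (o - 4)^2*(o + 4)*(o^3 + 9*o^2 + 26*o + 24) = (o - 4)^2*(o + 4)^2*(o^2 + 5*o + 6) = (o - 4)^2*(o + 2)*(o + 4)^2*(o + 3)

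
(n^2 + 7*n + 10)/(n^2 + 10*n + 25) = (n + 2)/(n + 5)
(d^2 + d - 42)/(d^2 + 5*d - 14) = (d - 6)/(d - 2)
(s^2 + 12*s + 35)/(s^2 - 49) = (s + 5)/(s - 7)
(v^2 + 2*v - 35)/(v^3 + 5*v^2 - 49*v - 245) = (v - 5)/(v^2 - 2*v - 35)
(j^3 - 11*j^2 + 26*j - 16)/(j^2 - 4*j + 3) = (j^2 - 10*j + 16)/(j - 3)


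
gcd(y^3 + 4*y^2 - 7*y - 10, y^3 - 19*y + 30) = y^2 + 3*y - 10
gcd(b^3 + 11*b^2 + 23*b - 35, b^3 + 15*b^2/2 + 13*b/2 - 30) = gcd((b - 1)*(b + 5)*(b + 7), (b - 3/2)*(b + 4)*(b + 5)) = b + 5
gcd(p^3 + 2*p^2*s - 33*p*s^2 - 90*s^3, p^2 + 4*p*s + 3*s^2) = p + 3*s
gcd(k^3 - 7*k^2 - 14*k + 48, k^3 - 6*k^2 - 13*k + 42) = k^2 + k - 6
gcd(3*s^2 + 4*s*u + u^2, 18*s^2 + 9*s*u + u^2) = 3*s + u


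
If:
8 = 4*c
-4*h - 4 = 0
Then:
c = 2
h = -1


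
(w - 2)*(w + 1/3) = w^2 - 5*w/3 - 2/3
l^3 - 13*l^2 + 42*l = l*(l - 7)*(l - 6)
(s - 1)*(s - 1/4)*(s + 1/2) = s^3 - 3*s^2/4 - 3*s/8 + 1/8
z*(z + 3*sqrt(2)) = z^2 + 3*sqrt(2)*z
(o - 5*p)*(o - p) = o^2 - 6*o*p + 5*p^2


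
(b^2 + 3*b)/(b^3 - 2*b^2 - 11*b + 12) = b/(b^2 - 5*b + 4)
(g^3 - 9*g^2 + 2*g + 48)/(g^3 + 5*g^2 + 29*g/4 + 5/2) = 4*(g^2 - 11*g + 24)/(4*g^2 + 12*g + 5)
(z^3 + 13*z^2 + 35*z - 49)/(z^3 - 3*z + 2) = (z^2 + 14*z + 49)/(z^2 + z - 2)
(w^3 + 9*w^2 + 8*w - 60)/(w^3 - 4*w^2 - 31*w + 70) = (w + 6)/(w - 7)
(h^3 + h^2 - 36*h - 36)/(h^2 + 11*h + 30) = (h^2 - 5*h - 6)/(h + 5)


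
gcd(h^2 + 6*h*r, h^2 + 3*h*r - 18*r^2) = h + 6*r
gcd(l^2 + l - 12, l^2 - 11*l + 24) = l - 3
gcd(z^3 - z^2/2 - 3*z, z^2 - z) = z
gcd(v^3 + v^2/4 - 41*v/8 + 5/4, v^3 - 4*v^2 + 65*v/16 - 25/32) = v - 1/4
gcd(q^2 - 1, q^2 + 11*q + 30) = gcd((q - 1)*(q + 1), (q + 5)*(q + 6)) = 1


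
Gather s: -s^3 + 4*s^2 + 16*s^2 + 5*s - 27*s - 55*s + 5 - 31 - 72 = -s^3 + 20*s^2 - 77*s - 98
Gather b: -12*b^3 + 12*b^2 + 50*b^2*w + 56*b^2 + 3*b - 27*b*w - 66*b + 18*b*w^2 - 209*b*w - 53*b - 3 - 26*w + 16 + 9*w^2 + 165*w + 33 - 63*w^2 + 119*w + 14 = -12*b^3 + b^2*(50*w + 68) + b*(18*w^2 - 236*w - 116) - 54*w^2 + 258*w + 60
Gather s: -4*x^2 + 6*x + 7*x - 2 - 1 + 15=-4*x^2 + 13*x + 12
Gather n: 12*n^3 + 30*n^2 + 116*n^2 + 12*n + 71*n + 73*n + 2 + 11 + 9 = 12*n^3 + 146*n^2 + 156*n + 22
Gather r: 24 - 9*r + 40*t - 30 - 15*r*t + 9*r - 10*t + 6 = -15*r*t + 30*t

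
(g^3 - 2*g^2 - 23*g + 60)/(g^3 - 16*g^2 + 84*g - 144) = (g^2 + 2*g - 15)/(g^2 - 12*g + 36)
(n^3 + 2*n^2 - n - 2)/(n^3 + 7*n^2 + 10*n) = (n^2 - 1)/(n*(n + 5))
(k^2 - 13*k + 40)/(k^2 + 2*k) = (k^2 - 13*k + 40)/(k*(k + 2))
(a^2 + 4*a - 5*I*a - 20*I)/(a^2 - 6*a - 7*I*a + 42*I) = (a^2 + a*(4 - 5*I) - 20*I)/(a^2 - a*(6 + 7*I) + 42*I)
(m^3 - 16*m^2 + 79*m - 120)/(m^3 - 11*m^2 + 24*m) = (m - 5)/m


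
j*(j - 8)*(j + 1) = j^3 - 7*j^2 - 8*j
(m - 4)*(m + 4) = m^2 - 16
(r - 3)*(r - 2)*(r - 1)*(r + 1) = r^4 - 5*r^3 + 5*r^2 + 5*r - 6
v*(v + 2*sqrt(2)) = v^2 + 2*sqrt(2)*v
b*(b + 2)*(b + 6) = b^3 + 8*b^2 + 12*b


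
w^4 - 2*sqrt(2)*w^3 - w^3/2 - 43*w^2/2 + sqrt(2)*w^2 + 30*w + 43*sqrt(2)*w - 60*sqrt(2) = (w - 4)*(w - 3/2)*(w + 5)*(w - 2*sqrt(2))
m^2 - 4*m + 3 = (m - 3)*(m - 1)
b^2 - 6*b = b*(b - 6)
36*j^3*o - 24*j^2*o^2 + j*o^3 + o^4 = o*(-3*j + o)*(-2*j + o)*(6*j + o)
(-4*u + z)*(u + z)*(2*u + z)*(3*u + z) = -24*u^4 - 38*u^3*z - 13*u^2*z^2 + 2*u*z^3 + z^4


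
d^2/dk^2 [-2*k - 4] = 0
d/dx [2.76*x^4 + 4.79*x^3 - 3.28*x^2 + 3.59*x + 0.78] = 11.04*x^3 + 14.37*x^2 - 6.56*x + 3.59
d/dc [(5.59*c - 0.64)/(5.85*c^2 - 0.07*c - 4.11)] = (-32.7015*c^2 + 7.488*c - 23.0197)/(34.2225*c^4 - 0.819*c^3 - 48.0821*c^2 + 0.5754*c + 16.8921)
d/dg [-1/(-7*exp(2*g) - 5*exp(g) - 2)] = (-14*exp(g) - 5)*exp(g)/(7*exp(2*g) + 5*exp(g) + 2)^2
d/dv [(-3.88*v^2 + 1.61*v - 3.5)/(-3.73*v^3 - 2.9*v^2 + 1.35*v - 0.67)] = (-14.4724*v^4 + 12.0106*v^3 - 39.734*v^2 - 15.1008*v + 3.6463)/(13.9129*v^6 + 21.634*v^5 - 1.661*v^4 - 2.8318*v^3 + 5.7085*v^2 - 1.809*v + 0.4489)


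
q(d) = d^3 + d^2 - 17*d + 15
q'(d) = 3*d^2 + 2*d - 17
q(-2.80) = 48.49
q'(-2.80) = 0.92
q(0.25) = 10.83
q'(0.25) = -16.31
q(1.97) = -6.96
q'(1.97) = -1.42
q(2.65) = -4.42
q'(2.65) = 9.37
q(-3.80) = 39.17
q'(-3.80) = 18.72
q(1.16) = -1.81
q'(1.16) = -10.64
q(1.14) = -1.60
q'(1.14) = -10.82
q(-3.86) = 38.01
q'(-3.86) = 19.98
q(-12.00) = -1365.00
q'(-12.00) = 391.00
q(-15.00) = -2880.00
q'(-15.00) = 628.00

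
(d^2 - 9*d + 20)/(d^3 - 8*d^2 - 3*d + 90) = (d - 4)/(d^2 - 3*d - 18)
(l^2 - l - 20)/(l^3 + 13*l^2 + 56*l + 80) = (l - 5)/(l^2 + 9*l + 20)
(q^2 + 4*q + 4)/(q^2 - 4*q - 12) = (q + 2)/(q - 6)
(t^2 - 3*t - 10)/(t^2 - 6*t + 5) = (t + 2)/(t - 1)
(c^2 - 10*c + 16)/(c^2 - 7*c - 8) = (c - 2)/(c + 1)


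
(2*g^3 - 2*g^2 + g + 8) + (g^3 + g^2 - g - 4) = 3*g^3 - g^2 + 4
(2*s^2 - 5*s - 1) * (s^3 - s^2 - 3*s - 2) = 2*s^5 - 7*s^4 - 2*s^3 + 12*s^2 + 13*s + 2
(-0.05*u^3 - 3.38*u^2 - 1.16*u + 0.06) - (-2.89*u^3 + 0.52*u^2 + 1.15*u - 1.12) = 2.84*u^3 - 3.9*u^2 - 2.31*u + 1.18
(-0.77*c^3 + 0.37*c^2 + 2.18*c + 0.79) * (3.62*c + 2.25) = -2.7874*c^4 - 0.3931*c^3 + 8.7241*c^2 + 7.7648*c + 1.7775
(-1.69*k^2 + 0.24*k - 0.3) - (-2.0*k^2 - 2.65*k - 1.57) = 0.31*k^2 + 2.89*k + 1.27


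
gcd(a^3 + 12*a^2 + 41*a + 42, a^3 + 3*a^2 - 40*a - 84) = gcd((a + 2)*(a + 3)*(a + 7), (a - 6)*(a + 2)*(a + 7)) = a^2 + 9*a + 14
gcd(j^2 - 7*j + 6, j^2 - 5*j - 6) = j - 6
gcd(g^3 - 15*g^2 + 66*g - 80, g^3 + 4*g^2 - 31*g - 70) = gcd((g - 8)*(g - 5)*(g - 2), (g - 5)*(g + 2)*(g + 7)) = g - 5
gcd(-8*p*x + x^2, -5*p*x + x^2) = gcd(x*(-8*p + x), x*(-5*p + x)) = x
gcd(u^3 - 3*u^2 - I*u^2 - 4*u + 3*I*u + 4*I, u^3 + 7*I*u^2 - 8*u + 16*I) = u - I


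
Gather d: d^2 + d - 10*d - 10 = d^2 - 9*d - 10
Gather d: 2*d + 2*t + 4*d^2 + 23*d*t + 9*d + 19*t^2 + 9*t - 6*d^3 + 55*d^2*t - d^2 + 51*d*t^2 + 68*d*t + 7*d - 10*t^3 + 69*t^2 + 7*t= -6*d^3 + d^2*(55*t + 3) + d*(51*t^2 + 91*t + 18) - 10*t^3 + 88*t^2 + 18*t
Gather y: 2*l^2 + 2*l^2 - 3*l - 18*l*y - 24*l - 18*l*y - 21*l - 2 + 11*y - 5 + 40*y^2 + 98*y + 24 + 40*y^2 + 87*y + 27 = 4*l^2 - 48*l + 80*y^2 + y*(196 - 36*l) + 44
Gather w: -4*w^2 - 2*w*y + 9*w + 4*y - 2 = -4*w^2 + w*(9 - 2*y) + 4*y - 2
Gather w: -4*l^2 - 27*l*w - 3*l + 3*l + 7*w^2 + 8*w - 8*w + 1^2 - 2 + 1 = -4*l^2 - 27*l*w + 7*w^2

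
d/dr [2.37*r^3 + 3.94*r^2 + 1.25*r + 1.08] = 7.11*r^2 + 7.88*r + 1.25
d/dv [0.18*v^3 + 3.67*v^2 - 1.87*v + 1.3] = 0.54*v^2 + 7.34*v - 1.87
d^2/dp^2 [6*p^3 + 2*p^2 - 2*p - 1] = 36*p + 4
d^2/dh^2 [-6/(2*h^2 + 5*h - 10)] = 12*(4*h^2 + 10*h - (4*h + 5)^2 - 20)/(2*h^2 + 5*h - 10)^3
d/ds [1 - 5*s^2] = -10*s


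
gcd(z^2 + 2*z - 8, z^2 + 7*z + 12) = z + 4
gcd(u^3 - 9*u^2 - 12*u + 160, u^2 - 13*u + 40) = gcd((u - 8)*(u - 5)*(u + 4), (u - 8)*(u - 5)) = u^2 - 13*u + 40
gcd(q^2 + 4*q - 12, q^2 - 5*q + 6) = q - 2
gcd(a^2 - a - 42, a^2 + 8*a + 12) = a + 6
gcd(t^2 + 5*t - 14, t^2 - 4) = t - 2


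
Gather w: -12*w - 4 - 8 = -12*w - 12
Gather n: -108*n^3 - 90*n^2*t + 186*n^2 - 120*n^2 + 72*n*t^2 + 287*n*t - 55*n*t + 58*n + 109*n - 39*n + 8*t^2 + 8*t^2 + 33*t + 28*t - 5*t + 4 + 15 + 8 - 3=-108*n^3 + n^2*(66 - 90*t) + n*(72*t^2 + 232*t + 128) + 16*t^2 + 56*t + 24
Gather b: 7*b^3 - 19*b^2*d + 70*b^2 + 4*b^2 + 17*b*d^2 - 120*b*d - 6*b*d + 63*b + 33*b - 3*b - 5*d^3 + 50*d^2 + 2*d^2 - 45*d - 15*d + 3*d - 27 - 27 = 7*b^3 + b^2*(74 - 19*d) + b*(17*d^2 - 126*d + 93) - 5*d^3 + 52*d^2 - 57*d - 54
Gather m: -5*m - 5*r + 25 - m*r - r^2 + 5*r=m*(-r - 5) - r^2 + 25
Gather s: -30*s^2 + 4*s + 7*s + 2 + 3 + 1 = -30*s^2 + 11*s + 6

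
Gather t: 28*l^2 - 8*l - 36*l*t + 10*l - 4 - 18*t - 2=28*l^2 + 2*l + t*(-36*l - 18) - 6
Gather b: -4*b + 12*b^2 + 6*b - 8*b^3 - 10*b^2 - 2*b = -8*b^3 + 2*b^2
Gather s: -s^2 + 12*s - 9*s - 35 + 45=-s^2 + 3*s + 10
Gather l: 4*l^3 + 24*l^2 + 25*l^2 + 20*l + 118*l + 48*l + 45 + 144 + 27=4*l^3 + 49*l^2 + 186*l + 216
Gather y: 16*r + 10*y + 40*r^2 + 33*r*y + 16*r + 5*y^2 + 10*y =40*r^2 + 32*r + 5*y^2 + y*(33*r + 20)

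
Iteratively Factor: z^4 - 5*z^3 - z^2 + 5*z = (z + 1)*(z^3 - 6*z^2 + 5*z) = (z - 1)*(z + 1)*(z^2 - 5*z) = (z - 5)*(z - 1)*(z + 1)*(z)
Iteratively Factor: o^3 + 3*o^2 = (o)*(o^2 + 3*o) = o^2*(o + 3)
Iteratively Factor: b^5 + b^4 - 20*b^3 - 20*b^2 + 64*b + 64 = (b + 2)*(b^4 - b^3 - 18*b^2 + 16*b + 32) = (b - 2)*(b + 2)*(b^3 + b^2 - 16*b - 16) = (b - 2)*(b + 1)*(b + 2)*(b^2 - 16) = (b - 4)*(b - 2)*(b + 1)*(b + 2)*(b + 4)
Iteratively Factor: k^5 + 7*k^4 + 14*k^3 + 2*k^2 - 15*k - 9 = (k + 3)*(k^4 + 4*k^3 + 2*k^2 - 4*k - 3) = (k + 3)^2*(k^3 + k^2 - k - 1) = (k + 1)*(k + 3)^2*(k^2 - 1) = (k - 1)*(k + 1)*(k + 3)^2*(k + 1)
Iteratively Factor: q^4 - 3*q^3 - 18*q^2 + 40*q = (q - 2)*(q^3 - q^2 - 20*q) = q*(q - 2)*(q^2 - q - 20) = q*(q - 2)*(q + 4)*(q - 5)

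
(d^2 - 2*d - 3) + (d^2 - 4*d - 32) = 2*d^2 - 6*d - 35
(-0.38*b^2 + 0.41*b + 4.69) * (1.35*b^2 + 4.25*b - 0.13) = -0.513*b^4 - 1.0615*b^3 + 8.1234*b^2 + 19.8792*b - 0.6097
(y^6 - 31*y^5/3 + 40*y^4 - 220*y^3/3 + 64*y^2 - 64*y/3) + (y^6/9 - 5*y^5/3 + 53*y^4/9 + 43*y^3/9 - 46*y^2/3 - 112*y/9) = 10*y^6/9 - 12*y^5 + 413*y^4/9 - 617*y^3/9 + 146*y^2/3 - 304*y/9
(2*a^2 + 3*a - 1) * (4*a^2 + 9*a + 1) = 8*a^4 + 30*a^3 + 25*a^2 - 6*a - 1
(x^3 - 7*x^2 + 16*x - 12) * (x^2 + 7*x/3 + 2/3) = x^5 - 14*x^4/3 + x^3/3 + 62*x^2/3 - 52*x/3 - 8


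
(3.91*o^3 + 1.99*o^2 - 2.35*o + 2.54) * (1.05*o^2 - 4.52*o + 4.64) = 4.1055*o^5 - 15.5837*o^4 + 6.6801*o^3 + 22.5226*o^2 - 22.3848*o + 11.7856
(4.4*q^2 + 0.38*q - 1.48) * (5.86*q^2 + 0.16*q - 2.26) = 25.784*q^4 + 2.9308*q^3 - 18.556*q^2 - 1.0956*q + 3.3448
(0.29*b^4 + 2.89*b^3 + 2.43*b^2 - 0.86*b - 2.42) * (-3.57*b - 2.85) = -1.0353*b^5 - 11.1438*b^4 - 16.9116*b^3 - 3.8553*b^2 + 11.0904*b + 6.897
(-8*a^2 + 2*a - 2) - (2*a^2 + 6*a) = -10*a^2 - 4*a - 2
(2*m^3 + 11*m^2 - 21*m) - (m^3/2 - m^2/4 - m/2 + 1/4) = 3*m^3/2 + 45*m^2/4 - 41*m/2 - 1/4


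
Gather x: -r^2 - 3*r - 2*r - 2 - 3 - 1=-r^2 - 5*r - 6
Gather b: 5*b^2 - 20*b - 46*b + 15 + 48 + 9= 5*b^2 - 66*b + 72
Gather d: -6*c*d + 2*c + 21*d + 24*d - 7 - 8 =2*c + d*(45 - 6*c) - 15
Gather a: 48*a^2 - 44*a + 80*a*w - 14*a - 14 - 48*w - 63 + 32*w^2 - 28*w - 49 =48*a^2 + a*(80*w - 58) + 32*w^2 - 76*w - 126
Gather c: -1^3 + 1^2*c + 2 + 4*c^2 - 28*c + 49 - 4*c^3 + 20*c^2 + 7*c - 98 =-4*c^3 + 24*c^2 - 20*c - 48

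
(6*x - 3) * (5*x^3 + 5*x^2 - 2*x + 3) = 30*x^4 + 15*x^3 - 27*x^2 + 24*x - 9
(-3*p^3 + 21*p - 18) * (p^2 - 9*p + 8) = -3*p^5 + 27*p^4 - 3*p^3 - 207*p^2 + 330*p - 144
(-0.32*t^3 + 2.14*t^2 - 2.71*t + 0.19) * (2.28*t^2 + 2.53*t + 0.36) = -0.7296*t^5 + 4.0696*t^4 - 0.879799999999999*t^3 - 5.6527*t^2 - 0.4949*t + 0.0684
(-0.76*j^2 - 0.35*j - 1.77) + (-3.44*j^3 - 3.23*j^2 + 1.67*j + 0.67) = -3.44*j^3 - 3.99*j^2 + 1.32*j - 1.1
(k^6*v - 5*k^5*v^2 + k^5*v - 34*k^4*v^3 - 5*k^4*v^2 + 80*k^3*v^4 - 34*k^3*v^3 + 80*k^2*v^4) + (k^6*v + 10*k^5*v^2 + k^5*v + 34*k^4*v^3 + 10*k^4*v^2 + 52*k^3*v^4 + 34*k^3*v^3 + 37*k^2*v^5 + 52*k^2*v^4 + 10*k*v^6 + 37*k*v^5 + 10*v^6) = 2*k^6*v + 5*k^5*v^2 + 2*k^5*v + 5*k^4*v^2 + 132*k^3*v^4 + 37*k^2*v^5 + 132*k^2*v^4 + 10*k*v^6 + 37*k*v^5 + 10*v^6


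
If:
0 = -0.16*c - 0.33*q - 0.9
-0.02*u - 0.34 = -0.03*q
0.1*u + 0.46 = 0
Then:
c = -22.68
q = 8.27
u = -4.60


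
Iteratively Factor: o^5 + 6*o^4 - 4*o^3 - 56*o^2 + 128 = (o + 2)*(o^4 + 4*o^3 - 12*o^2 - 32*o + 64) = (o + 2)*(o + 4)*(o^3 - 12*o + 16) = (o - 2)*(o + 2)*(o + 4)*(o^2 + 2*o - 8) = (o - 2)*(o + 2)*(o + 4)^2*(o - 2)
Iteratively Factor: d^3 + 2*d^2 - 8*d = (d + 4)*(d^2 - 2*d) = d*(d + 4)*(d - 2)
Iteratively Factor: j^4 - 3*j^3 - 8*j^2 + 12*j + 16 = (j + 2)*(j^3 - 5*j^2 + 2*j + 8) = (j + 1)*(j + 2)*(j^2 - 6*j + 8) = (j - 2)*(j + 1)*(j + 2)*(j - 4)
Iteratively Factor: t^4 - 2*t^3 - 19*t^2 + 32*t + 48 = (t - 4)*(t^3 + 2*t^2 - 11*t - 12) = (t - 4)*(t - 3)*(t^2 + 5*t + 4) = (t - 4)*(t - 3)*(t + 4)*(t + 1)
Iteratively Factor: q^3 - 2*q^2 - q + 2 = (q + 1)*(q^2 - 3*q + 2) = (q - 1)*(q + 1)*(q - 2)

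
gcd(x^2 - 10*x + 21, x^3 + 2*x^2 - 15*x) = x - 3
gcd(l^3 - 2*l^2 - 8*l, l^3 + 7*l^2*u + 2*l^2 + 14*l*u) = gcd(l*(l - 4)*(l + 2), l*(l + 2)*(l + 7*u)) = l^2 + 2*l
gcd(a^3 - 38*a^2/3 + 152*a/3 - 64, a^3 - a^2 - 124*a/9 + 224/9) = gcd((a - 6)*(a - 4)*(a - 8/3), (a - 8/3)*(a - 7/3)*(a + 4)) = a - 8/3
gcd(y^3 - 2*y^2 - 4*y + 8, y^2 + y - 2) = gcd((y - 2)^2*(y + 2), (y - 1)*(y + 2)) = y + 2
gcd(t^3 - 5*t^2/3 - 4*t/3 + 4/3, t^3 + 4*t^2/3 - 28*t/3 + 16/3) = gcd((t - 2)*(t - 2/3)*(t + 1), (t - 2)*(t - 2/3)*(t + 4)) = t^2 - 8*t/3 + 4/3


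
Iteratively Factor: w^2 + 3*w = (w)*(w + 3)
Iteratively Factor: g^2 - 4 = (g + 2)*(g - 2)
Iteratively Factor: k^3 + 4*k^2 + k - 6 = (k + 3)*(k^2 + k - 2) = (k + 2)*(k + 3)*(k - 1)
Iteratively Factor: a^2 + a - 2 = (a + 2)*(a - 1)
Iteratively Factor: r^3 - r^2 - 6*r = (r + 2)*(r^2 - 3*r) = r*(r + 2)*(r - 3)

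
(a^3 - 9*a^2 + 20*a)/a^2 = a - 9 + 20/a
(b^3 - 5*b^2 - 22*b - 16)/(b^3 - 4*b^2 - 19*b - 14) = (b - 8)/(b - 7)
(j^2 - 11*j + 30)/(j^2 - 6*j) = (j - 5)/j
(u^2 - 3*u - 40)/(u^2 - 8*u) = (u + 5)/u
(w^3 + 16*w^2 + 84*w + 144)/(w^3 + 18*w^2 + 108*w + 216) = (w + 4)/(w + 6)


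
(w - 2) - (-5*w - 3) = 6*w + 1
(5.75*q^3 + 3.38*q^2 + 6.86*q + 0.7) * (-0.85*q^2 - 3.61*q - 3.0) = -4.8875*q^5 - 23.6305*q^4 - 35.2828*q^3 - 35.4996*q^2 - 23.107*q - 2.1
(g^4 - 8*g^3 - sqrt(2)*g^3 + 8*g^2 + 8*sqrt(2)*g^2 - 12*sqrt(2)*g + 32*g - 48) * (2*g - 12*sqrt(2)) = 2*g^5 - 14*sqrt(2)*g^4 - 16*g^4 + 40*g^3 + 112*sqrt(2)*g^3 - 120*sqrt(2)*g^2 - 128*g^2 - 384*sqrt(2)*g + 192*g + 576*sqrt(2)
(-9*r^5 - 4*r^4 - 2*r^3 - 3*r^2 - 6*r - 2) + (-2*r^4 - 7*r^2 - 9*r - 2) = -9*r^5 - 6*r^4 - 2*r^3 - 10*r^2 - 15*r - 4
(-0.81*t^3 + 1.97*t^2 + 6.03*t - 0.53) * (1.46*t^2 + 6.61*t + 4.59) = -1.1826*t^5 - 2.4779*t^4 + 18.1076*t^3 + 48.1268*t^2 + 24.1744*t - 2.4327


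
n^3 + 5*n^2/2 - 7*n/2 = n*(n - 1)*(n + 7/2)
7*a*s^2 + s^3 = s^2*(7*a + s)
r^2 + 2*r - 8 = (r - 2)*(r + 4)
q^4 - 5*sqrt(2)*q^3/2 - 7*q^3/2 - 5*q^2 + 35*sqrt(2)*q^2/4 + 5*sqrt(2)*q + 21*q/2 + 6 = (q - 4)*(q + 1/2)*(q - 3*sqrt(2))*(q + sqrt(2)/2)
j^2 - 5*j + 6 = (j - 3)*(j - 2)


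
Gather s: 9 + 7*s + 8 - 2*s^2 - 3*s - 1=-2*s^2 + 4*s + 16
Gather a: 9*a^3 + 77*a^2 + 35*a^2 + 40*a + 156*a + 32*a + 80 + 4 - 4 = 9*a^3 + 112*a^2 + 228*a + 80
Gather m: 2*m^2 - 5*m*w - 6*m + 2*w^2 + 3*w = 2*m^2 + m*(-5*w - 6) + 2*w^2 + 3*w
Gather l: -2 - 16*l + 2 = -16*l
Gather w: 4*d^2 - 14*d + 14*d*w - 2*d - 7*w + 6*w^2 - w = 4*d^2 - 16*d + 6*w^2 + w*(14*d - 8)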